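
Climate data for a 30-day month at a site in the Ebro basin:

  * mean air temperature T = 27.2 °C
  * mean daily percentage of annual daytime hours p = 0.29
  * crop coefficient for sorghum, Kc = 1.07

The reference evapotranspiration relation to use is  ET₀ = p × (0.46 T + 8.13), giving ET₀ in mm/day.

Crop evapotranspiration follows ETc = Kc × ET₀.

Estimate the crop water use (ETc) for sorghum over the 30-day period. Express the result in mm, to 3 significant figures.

ET₀ = 0.29 × (0.46 × 27.2 + 8.13) = 0.29 × 20.642 = 5.9862 mm/d
ETc = Kc × ET₀ = 1.07 × 5.9862 = 6.4052 mm/d
Over 30 days: 6.4052 × 30 = 192.156 mm

192 mm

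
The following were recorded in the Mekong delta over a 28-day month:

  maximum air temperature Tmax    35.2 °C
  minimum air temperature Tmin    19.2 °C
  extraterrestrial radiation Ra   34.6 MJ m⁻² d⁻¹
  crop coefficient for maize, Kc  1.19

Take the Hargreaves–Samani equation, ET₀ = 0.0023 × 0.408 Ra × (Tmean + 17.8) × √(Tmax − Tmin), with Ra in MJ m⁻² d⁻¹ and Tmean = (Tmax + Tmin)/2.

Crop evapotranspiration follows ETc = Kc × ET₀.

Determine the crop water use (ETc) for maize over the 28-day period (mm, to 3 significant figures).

195 mm

Tmean = (35.2 + 19.2)/2 = 27.20 °C
0.408 Ra = 0.408 × 34.6 = 14.1168 mm/d equivalent
ET₀ = 0.0023 × 14.1168 × (27.20 + 17.8) × √16.0 = 0.0023 × 14.1168 × 45.00 × 4.0000 = 5.8444 mm/d
ETc = Kc × ET₀ = 1.19 × 5.8444 = 6.9548 mm/d
Over 28 days: 6.9548 × 28 = 194.734 mm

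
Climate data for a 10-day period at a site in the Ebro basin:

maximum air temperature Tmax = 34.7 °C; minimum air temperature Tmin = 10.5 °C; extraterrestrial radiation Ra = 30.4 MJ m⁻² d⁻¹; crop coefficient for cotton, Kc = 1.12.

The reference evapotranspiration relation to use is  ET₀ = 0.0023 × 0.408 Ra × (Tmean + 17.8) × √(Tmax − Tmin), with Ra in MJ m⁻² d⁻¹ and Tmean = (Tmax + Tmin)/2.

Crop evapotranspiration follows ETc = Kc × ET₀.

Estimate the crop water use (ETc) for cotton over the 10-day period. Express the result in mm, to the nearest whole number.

63 mm

Tmean = (34.7 + 10.5)/2 = 22.60 °C
0.408 Ra = 0.408 × 30.4 = 12.4032 mm/d equivalent
ET₀ = 0.0023 × 12.4032 × (22.60 + 17.8) × √24.2 = 0.0023 × 12.4032 × 40.40 × 4.9193 = 5.6695 mm/d
ETc = Kc × ET₀ = 1.12 × 5.6695 = 6.3498 mm/d
Over 10 days: 6.3498 × 10 = 63.498 mm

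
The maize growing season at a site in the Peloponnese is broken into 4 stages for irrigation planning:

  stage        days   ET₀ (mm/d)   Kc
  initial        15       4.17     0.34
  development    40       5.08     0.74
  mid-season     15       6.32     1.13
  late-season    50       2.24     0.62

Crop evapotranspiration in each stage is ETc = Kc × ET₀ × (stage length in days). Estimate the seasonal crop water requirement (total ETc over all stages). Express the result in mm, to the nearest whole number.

348 mm

initial: 0.34 × 4.17 × 15 = 21.27 mm
development: 0.74 × 5.08 × 40 = 150.37 mm
mid-season: 1.13 × 6.32 × 15 = 107.12 mm
late-season: 0.62 × 2.24 × 50 = 69.44 mm
Seasonal total = 348.20 mm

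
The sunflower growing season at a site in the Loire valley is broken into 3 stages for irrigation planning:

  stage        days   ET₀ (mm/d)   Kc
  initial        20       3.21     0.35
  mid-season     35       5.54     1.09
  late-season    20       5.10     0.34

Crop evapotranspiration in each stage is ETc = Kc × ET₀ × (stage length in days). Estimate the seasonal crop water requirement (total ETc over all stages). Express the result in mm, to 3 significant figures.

269 mm

initial: 0.35 × 3.21 × 20 = 22.47 mm
mid-season: 1.09 × 5.54 × 35 = 211.35 mm
late-season: 0.34 × 5.10 × 20 = 34.68 mm
Seasonal total = 268.50 mm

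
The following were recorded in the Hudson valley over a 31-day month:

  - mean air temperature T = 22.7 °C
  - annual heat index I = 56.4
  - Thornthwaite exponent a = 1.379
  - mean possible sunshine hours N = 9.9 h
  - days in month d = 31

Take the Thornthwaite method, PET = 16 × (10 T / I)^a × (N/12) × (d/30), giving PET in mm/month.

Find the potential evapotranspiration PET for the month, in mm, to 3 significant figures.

93.1 mm

10T/I = 10 × 22.7 / 56.4 = 4.0248
(10T/I)^a = 4.0248^1.379 = 6.8225
Uncorrected PET = 16 × 6.8225 = 109.160 mm
Correction = (N/12)(d/30) = (9.9/12)(31/30) = 0.8525
PET = 109.160 × 0.8525 = 93.059 mm/month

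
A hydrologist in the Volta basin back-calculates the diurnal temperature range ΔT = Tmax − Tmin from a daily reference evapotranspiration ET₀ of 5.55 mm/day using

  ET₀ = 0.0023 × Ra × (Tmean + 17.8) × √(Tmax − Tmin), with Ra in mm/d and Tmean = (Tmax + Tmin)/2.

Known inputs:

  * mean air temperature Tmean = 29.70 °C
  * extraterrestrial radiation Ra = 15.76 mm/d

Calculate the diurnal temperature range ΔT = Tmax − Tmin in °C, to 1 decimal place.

10.4 °C

√ΔT = ET₀ / [0.0023 × Ra × (Tmean+17.8)] = 5.55 / (0.0023 × 15.76 × 47.50) = 3.2234
ΔT = 3.2234² = 10.390 °C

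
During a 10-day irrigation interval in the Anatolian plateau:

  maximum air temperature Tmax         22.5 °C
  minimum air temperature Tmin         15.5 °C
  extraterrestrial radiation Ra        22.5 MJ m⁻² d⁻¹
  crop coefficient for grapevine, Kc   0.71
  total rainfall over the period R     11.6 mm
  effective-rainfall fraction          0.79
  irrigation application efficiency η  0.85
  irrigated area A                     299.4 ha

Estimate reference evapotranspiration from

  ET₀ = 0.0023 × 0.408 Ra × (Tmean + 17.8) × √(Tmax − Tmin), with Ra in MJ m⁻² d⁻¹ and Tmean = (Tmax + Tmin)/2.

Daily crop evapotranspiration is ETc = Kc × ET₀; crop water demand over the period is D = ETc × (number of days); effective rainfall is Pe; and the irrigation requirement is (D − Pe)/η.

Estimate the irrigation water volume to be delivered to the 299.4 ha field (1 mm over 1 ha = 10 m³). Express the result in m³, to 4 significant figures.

19130 m³

Tmean = (22.5 + 15.5)/2 = 19.00 °C
0.408 Ra = 0.408 × 22.5 = 9.1800 mm/d equivalent
ET₀ = 0.0023 × 9.1800 × (19.00 + 17.8) × √7.0 = 0.0023 × 9.1800 × 36.80 × 2.6458 = 2.0558 mm/d
ETc = Kc × ET₀ = 0.71 × 2.0558 = 1.4596 mm/d
Crop demand D = ETc × 10 d = 1.4596 × 10 = 14.596 mm
Pe = 0.79 × 11.6 = 9.164 mm
D − Pe = 14.596 − 9.164 = 5.432 mm
Gross irrigation = 5.432 / 0.85 = 6.391 mm
Volume = 6.391 mm × 299.4 ha × 10 = 19134.7 m³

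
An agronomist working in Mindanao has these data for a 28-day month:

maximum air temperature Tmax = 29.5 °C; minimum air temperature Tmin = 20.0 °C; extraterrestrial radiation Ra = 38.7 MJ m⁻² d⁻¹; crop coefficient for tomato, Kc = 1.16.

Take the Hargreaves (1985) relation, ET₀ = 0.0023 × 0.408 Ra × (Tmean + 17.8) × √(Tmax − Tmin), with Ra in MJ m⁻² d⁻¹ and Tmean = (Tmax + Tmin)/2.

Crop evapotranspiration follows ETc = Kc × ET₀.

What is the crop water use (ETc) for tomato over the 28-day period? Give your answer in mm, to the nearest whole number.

Tmean = (29.5 + 20.0)/2 = 24.75 °C
0.408 Ra = 0.408 × 38.7 = 15.7896 mm/d equivalent
ET₀ = 0.0023 × 15.7896 × (24.75 + 17.8) × √9.5 = 0.0023 × 15.7896 × 42.55 × 3.0822 = 4.7628 mm/d
ETc = Kc × ET₀ = 1.16 × 4.7628 = 5.5248 mm/d
Over 28 days: 5.5248 × 28 = 154.694 mm

155 mm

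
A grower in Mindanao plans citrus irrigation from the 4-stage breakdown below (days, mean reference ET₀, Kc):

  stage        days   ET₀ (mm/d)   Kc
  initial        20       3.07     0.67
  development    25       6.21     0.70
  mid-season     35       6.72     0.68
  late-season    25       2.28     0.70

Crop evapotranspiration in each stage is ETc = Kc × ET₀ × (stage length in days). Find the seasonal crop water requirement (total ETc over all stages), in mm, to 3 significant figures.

initial: 0.67 × 3.07 × 20 = 41.14 mm
development: 0.70 × 6.21 × 25 = 108.68 mm
mid-season: 0.68 × 6.72 × 35 = 159.94 mm
late-season: 0.70 × 2.28 × 25 = 39.90 mm
Seasonal total = 349.66 mm

350 mm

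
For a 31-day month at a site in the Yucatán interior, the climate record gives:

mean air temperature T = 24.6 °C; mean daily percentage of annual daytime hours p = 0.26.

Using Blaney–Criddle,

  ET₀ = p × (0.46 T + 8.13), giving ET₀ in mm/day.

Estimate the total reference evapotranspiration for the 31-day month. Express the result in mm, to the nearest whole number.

ET₀ = 0.26 × (0.46 × 24.6 + 8.13) = 0.26 × 19.446 = 5.0560 mm/d
Monthly total = 5.0560 × 31 = 156.736 mm

157 mm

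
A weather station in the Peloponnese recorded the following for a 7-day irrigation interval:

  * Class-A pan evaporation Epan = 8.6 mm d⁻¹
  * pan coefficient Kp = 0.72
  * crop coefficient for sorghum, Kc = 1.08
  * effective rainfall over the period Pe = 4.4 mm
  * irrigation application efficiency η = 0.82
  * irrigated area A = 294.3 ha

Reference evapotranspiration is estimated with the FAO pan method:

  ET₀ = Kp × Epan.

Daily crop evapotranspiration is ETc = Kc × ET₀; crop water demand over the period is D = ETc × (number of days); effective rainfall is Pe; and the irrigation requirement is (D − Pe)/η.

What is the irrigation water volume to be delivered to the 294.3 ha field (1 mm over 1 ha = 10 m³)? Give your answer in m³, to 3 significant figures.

152000 m³

ET₀ = 0.72 × 8.6 = 6.1920 mm/d
ETc = Kc × ET₀ = 1.08 × 6.1920 = 6.6874 mm/d
Crop demand D = ETc × 7 d = 6.6874 × 7 = 46.812 mm
D − Pe = 46.812 − 4.4 = 42.412 mm
Gross irrigation = 42.412 / 0.82 = 51.722 mm
Volume = 51.722 mm × 294.3 ha × 10 = 152217.8 m³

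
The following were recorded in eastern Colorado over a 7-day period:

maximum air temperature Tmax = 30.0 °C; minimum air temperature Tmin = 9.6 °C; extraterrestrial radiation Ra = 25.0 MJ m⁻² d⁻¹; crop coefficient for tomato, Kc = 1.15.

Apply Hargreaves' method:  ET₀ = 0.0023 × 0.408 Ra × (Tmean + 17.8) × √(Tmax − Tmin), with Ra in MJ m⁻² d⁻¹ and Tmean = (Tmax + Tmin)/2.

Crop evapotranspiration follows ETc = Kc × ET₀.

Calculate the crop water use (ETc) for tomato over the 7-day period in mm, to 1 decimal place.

Tmean = (30.0 + 9.6)/2 = 19.80 °C
0.408 Ra = 0.408 × 25.0 = 10.2000 mm/d equivalent
ET₀ = 0.0023 × 10.2000 × (19.80 + 17.8) × √20.4 = 0.0023 × 10.2000 × 37.60 × 4.5166 = 3.9841 mm/d
ETc = Kc × ET₀ = 1.15 × 3.9841 = 4.5817 mm/d
Over 7 days: 4.5817 × 7 = 32.072 mm

32.1 mm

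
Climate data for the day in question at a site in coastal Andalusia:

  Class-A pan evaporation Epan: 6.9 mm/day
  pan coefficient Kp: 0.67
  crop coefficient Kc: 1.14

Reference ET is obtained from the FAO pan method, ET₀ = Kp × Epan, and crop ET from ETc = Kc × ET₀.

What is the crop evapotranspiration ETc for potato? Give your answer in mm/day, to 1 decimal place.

ET₀ = 0.67 × 6.9 = 4.6230 mm/d
ETc = Kc × ET₀ = 1.14 × 4.6230 = 5.2702 mm/d

5.3 mm/day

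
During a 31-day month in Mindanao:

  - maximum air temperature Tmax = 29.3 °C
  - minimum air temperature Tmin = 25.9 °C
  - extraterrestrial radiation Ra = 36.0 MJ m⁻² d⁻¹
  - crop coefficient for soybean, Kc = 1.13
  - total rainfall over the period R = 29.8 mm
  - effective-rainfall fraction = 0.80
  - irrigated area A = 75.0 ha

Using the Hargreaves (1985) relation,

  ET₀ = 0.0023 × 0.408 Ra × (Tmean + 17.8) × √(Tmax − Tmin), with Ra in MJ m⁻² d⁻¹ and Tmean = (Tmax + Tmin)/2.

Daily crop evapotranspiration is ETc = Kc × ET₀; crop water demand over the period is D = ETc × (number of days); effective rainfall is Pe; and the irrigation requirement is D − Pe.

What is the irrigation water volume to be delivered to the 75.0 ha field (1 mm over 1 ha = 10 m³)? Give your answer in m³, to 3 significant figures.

56400 m³

Tmean = (29.3 + 25.9)/2 = 27.60 °C
0.408 Ra = 0.408 × 36.0 = 14.6880 mm/d equivalent
ET₀ = 0.0023 × 14.6880 × (27.60 + 17.8) × √3.4 = 0.0023 × 14.6880 × 45.40 × 1.8439 = 2.8280 mm/d
ETc = Kc × ET₀ = 1.13 × 2.8280 = 3.1956 mm/d
Crop demand D = ETc × 31 d = 3.1956 × 31 = 99.064 mm
Pe = 0.80 × 29.8 = 23.840 mm
D − Pe = 99.064 − 23.840 = 75.224 mm
Volume = 75.224 mm × 75.0 ha × 10 = 56418.0 m³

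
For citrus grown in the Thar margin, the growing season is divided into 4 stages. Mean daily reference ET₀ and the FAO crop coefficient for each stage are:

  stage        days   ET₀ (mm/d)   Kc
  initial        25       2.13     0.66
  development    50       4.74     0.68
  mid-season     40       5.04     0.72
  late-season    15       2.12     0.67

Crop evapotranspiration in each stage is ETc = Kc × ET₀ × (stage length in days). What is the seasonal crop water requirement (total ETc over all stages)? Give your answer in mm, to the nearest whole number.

initial: 0.66 × 2.13 × 25 = 35.15 mm
development: 0.68 × 4.74 × 50 = 161.16 mm
mid-season: 0.72 × 5.04 × 40 = 145.15 mm
late-season: 0.67 × 2.12 × 15 = 21.31 mm
Seasonal total = 362.77 mm

363 mm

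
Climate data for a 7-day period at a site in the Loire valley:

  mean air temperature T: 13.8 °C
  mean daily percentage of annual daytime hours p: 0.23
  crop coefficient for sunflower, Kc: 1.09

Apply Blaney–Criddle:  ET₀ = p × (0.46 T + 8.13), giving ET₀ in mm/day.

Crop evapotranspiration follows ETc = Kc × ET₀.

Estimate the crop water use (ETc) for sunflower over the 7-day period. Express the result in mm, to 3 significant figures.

25.4 mm

ET₀ = 0.23 × (0.46 × 13.8 + 8.13) = 0.23 × 14.478 = 3.3299 mm/d
ETc = Kc × ET₀ = 1.09 × 3.3299 = 3.6296 mm/d
Over 7 days: 3.6296 × 7 = 25.407 mm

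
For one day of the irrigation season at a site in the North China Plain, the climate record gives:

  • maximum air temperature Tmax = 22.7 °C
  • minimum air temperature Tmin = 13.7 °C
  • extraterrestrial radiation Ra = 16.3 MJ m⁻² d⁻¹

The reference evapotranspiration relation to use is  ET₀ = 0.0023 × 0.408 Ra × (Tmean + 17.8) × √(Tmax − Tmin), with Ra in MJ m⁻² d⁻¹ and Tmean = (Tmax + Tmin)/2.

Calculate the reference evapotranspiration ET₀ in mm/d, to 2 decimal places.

1.65 mm/d

Tmean = (22.7 + 13.7)/2 = 18.20 °C
0.408 Ra = 0.408 × 16.3 = 6.6504 mm/d equivalent
ET₀ = 0.0023 × 6.6504 × (18.20 + 17.8) × √9.0 = 0.0023 × 6.6504 × 36.00 × 3.0000 = 1.6520 mm/d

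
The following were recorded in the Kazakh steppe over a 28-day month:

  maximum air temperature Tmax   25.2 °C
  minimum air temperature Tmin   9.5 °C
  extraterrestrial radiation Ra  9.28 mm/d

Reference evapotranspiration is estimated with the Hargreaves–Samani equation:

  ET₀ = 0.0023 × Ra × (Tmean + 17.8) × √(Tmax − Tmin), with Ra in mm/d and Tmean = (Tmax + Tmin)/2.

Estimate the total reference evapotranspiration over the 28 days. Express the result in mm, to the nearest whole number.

Tmean = (25.2 + 9.5)/2 = 17.35 °C
ET₀ = 0.0023 × 9.28 × (17.35 + 17.8) × √15.7 = 0.0023 × 9.28 × 35.15 × 3.9623 = 2.9727 mm/d
Over 28 days: 2.9727 × 28 = 83.236 mm

83 mm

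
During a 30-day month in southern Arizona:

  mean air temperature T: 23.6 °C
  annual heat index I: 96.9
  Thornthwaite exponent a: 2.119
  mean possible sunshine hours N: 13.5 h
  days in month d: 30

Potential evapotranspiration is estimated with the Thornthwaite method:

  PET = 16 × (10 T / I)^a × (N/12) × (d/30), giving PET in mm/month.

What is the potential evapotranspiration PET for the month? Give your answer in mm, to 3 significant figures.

10T/I = 10 × 23.6 / 96.9 = 2.4355
(10T/I)^a = 2.4355^2.119 = 6.5945
Uncorrected PET = 16 × 6.5945 = 105.512 mm
Correction = (N/12)(d/30) = (13.5/12)(30/30) = 1.1250
PET = 105.512 × 1.1250 = 118.701 mm/month

119 mm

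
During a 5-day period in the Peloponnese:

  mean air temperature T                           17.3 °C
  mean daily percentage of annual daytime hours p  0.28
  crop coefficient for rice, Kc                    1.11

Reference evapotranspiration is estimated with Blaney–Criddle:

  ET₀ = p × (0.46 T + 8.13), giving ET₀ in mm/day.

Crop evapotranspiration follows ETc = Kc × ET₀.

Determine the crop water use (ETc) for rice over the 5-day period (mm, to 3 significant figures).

25.0 mm

ET₀ = 0.28 × (0.46 × 17.3 + 8.13) = 0.28 × 16.088 = 4.5046 mm/d
ETc = Kc × ET₀ = 1.11 × 4.5046 = 5.0001 mm/d
Over 5 days: 5.0001 × 5 = 25.001 mm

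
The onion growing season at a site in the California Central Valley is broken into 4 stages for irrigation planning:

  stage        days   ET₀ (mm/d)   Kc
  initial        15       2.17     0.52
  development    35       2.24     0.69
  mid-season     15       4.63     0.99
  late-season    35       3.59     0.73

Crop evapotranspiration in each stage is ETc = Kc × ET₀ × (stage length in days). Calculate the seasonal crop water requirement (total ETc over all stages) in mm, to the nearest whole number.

initial: 0.52 × 2.17 × 15 = 16.93 mm
development: 0.69 × 2.24 × 35 = 54.10 mm
mid-season: 0.99 × 4.63 × 15 = 68.76 mm
late-season: 0.73 × 3.59 × 35 = 91.72 mm
Seasonal total = 231.51 mm

232 mm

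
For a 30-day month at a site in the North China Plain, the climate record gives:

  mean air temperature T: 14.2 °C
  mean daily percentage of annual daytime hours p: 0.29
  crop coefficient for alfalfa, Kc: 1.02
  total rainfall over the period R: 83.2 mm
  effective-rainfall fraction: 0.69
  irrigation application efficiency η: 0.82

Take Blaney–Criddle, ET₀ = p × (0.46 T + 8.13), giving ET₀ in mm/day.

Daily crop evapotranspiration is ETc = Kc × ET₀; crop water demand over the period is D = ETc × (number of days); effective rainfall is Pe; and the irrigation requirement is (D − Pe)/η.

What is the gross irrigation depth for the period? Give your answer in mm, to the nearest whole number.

ET₀ = 0.29 × (0.46 × 14.2 + 8.13) = 0.29 × 14.662 = 4.2520 mm/d
ETc = Kc × ET₀ = 1.02 × 4.2520 = 4.3370 mm/d
Crop demand D = ETc × 30 d = 4.3370 × 30 = 130.110 mm
Pe = 0.69 × 83.2 = 57.408 mm
D − Pe = 130.110 − 57.408 = 72.702 mm
Gross irrigation = 72.702 / 0.82 = 88.661 mm

89 mm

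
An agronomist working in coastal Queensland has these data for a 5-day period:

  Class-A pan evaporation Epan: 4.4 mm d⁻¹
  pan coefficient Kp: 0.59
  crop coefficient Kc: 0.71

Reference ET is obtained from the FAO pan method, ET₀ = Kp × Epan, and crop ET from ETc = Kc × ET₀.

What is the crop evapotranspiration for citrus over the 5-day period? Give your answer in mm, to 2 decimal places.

9.22 mm

ET₀ = 0.59 × 4.4 = 2.5960 mm/d
ETc = Kc × ET₀ = 0.71 × 2.5960 = 1.8432 mm/d
Over 5 days: 1.8432 × 5 = 9.216 mm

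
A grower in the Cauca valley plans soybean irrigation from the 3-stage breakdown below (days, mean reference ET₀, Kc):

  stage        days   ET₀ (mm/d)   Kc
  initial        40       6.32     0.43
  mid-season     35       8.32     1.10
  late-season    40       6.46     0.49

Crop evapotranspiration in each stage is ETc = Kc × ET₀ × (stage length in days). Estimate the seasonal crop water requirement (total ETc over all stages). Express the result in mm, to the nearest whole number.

initial: 0.43 × 6.32 × 40 = 108.70 mm
mid-season: 1.10 × 8.32 × 35 = 320.32 mm
late-season: 0.49 × 6.46 × 40 = 126.62 mm
Seasonal total = 555.64 mm

556 mm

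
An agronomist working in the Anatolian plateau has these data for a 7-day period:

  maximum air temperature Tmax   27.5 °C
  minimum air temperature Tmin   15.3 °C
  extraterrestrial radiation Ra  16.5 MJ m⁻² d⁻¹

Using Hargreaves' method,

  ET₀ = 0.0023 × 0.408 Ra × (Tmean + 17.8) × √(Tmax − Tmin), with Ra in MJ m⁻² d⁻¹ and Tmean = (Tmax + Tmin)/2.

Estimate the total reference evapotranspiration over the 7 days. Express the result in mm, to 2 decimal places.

Tmean = (27.5 + 15.3)/2 = 21.40 °C
0.408 Ra = 0.408 × 16.5 = 6.7320 mm/d equivalent
ET₀ = 0.0023 × 6.7320 × (21.40 + 17.8) × √12.2 = 0.0023 × 6.7320 × 39.20 × 3.4928 = 2.1200 mm/d
Over 7 days: 2.1200 × 7 = 14.840 mm

14.84 mm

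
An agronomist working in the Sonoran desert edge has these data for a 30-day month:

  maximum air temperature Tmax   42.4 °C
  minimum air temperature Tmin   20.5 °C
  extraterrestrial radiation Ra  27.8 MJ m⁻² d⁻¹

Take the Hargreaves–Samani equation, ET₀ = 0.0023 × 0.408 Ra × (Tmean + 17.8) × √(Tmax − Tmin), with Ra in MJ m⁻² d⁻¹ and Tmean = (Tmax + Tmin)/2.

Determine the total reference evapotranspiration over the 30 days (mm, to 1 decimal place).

Tmean = (42.4 + 20.5)/2 = 31.45 °C
0.408 Ra = 0.408 × 27.8 = 11.3424 mm/d equivalent
ET₀ = 0.0023 × 11.3424 × (31.45 + 17.8) × √21.9 = 0.0023 × 11.3424 × 49.25 × 4.6797 = 6.0125 mm/d
Over 30 days: 6.0125 × 30 = 180.375 mm

180.4 mm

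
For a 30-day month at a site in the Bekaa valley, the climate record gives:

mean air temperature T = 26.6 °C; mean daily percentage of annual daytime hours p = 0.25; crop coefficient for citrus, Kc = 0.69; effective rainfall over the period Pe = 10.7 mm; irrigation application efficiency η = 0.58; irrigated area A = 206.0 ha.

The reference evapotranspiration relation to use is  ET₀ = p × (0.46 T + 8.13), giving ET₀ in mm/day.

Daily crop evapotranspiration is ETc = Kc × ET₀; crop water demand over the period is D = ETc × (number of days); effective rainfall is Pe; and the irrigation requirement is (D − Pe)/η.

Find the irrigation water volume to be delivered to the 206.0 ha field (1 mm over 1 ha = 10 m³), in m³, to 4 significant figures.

ET₀ = 0.25 × (0.46 × 26.6 + 8.13) = 0.25 × 20.366 = 5.0915 mm/d
ETc = Kc × ET₀ = 0.69 × 5.0915 = 3.5131 mm/d
Crop demand D = ETc × 30 d = 3.5131 × 30 = 105.393 mm
D − Pe = 105.393 − 10.7 = 94.693 mm
Gross irrigation = 94.693 / 0.58 = 163.264 mm
Volume = 163.264 mm × 206.0 ha × 10 = 336323.8 m³

336300 m³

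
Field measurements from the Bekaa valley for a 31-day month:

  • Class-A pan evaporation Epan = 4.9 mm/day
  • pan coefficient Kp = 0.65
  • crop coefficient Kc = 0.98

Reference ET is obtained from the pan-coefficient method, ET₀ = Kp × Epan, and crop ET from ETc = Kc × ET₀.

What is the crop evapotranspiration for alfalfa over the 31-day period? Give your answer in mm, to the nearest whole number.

ET₀ = 0.65 × 4.9 = 3.1850 mm/d
ETc = Kc × ET₀ = 0.98 × 3.1850 = 3.1213 mm/d
Over 31 days: 3.1213 × 31 = 96.760 mm

97 mm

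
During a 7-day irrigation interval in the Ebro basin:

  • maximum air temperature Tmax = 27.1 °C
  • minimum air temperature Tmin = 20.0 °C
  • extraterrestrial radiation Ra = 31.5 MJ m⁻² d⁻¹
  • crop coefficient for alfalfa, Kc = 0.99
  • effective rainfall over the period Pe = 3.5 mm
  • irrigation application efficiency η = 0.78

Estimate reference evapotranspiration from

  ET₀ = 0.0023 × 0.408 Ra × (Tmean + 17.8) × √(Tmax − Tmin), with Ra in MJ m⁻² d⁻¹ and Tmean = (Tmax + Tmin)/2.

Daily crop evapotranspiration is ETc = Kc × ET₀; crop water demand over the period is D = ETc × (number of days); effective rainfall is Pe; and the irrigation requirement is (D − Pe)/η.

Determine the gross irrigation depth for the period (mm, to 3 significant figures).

24.4 mm

Tmean = (27.1 + 20.0)/2 = 23.55 °C
0.408 Ra = 0.408 × 31.5 = 12.8520 mm/d equivalent
ET₀ = 0.0023 × 12.8520 × (23.55 + 17.8) × √7.1 = 0.0023 × 12.8520 × 41.35 × 2.6646 = 3.2569 mm/d
ETc = Kc × ET₀ = 0.99 × 3.2569 = 3.2243 mm/d
Crop demand D = ETc × 7 d = 3.2243 × 7 = 22.570 mm
D − Pe = 22.570 − 3.5 = 19.070 mm
Gross irrigation = 19.070 / 0.78 = 24.449 mm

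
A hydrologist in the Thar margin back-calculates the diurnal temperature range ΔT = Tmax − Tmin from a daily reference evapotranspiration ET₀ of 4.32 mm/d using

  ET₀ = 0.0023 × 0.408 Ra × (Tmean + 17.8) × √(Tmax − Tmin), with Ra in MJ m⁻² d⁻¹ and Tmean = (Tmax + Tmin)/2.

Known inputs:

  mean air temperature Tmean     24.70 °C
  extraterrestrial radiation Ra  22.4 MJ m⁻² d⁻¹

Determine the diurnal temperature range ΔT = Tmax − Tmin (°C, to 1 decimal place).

√ΔT = ET₀ / [0.0023 × 0.408 × Ra × (Tmean+17.8)] = 4.32 / (0.0023 × 9.1392 × 42.50) = 4.8357
ΔT = 4.8357² = 23.384 °C

23.4 °C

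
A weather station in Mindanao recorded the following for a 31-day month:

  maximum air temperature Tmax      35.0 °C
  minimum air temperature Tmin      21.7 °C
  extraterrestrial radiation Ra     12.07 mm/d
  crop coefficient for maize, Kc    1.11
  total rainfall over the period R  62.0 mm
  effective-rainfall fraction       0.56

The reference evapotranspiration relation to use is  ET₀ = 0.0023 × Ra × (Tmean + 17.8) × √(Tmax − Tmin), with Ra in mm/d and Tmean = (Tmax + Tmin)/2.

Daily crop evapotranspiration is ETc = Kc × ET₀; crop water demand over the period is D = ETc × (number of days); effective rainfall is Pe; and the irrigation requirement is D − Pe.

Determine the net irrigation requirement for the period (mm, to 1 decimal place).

126.1 mm

Tmean = (35.0 + 21.7)/2 = 28.35 °C
ET₀ = 0.0023 × 12.07 × (28.35 + 17.8) × √13.3 = 0.0023 × 12.07 × 46.15 × 3.6469 = 4.6723 mm/d
ETc = Kc × ET₀ = 1.11 × 4.6723 = 5.1863 mm/d
Crop demand D = ETc × 31 d = 5.1863 × 31 = 160.775 mm
Pe = 0.56 × 62.0 = 34.720 mm
D − Pe = 160.775 − 34.720 = 126.055 mm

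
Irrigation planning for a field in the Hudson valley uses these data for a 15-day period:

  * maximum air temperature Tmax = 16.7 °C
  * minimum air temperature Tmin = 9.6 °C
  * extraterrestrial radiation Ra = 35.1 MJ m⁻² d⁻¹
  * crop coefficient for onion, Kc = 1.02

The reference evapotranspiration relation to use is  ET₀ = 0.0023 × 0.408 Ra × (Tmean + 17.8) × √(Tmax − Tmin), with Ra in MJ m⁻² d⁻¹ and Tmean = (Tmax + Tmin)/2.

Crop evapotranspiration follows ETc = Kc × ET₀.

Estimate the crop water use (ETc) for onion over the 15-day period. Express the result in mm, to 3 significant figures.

Tmean = (16.7 + 9.6)/2 = 13.15 °C
0.408 Ra = 0.408 × 35.1 = 14.3208 mm/d equivalent
ET₀ = 0.0023 × 14.3208 × (13.15 + 17.8) × √7.1 = 0.0023 × 14.3208 × 30.95 × 2.6646 = 2.7164 mm/d
ETc = Kc × ET₀ = 1.02 × 2.7164 = 2.7707 mm/d
Over 15 days: 2.7707 × 15 = 41.561 mm

41.6 mm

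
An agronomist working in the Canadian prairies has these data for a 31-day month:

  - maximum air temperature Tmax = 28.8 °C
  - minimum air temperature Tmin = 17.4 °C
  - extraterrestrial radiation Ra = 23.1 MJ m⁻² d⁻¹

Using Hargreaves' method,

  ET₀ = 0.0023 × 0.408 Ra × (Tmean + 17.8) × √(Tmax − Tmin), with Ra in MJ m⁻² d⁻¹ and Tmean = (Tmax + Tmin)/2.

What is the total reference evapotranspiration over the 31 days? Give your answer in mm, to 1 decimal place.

92.8 mm

Tmean = (28.8 + 17.4)/2 = 23.10 °C
0.408 Ra = 0.408 × 23.1 = 9.4248 mm/d equivalent
ET₀ = 0.0023 × 9.4248 × (23.10 + 17.8) × √11.4 = 0.0023 × 9.4248 × 40.90 × 3.3764 = 2.9935 mm/d
Over 31 days: 2.9935 × 31 = 92.799 mm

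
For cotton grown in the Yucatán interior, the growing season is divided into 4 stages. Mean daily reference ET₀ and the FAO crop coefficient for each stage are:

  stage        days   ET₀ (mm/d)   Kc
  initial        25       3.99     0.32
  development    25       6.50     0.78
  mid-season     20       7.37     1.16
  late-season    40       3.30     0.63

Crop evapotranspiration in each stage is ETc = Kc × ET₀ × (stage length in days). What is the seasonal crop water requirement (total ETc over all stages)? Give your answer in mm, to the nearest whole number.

413 mm

initial: 0.32 × 3.99 × 25 = 31.92 mm
development: 0.78 × 6.50 × 25 = 126.75 mm
mid-season: 1.16 × 7.37 × 20 = 170.98 mm
late-season: 0.63 × 3.30 × 40 = 83.16 mm
Seasonal total = 412.81 mm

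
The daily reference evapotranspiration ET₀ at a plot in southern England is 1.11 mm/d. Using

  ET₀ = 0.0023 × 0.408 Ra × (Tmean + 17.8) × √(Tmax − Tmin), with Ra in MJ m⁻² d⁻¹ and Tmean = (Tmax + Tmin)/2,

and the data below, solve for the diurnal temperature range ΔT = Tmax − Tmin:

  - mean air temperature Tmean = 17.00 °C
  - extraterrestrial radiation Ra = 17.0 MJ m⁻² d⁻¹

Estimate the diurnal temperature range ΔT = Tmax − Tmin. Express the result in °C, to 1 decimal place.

4.0 °C

√ΔT = ET₀ / [0.0023 × 0.408 × Ra × (Tmean+17.8)] = 1.11 / (0.0023 × 6.9360 × 34.80) = 1.9994
ΔT = 1.9994² = 3.998 °C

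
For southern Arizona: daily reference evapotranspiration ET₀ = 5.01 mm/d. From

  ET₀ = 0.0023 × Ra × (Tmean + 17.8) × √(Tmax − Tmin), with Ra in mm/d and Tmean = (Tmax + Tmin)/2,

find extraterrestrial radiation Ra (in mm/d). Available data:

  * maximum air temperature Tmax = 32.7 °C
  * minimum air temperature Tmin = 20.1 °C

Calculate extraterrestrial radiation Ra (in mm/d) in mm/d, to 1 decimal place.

Tmean = 26.40 °C; √ΔT = 3.5496
Ra = ET₀ / [0.0023 × (Tmean+17.8) × √ΔT] = 5.01 / (0.0023 × 44.20 × 3.5496) = 13.884 mm/d

13.9 mm/d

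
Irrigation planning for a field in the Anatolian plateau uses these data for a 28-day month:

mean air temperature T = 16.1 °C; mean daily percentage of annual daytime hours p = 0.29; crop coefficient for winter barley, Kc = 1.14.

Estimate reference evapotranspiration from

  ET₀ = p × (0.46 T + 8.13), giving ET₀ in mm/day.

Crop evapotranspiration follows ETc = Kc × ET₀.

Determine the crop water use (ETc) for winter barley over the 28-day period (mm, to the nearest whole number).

ET₀ = 0.29 × (0.46 × 16.1 + 8.13) = 0.29 × 15.536 = 4.5054 mm/d
ETc = Kc × ET₀ = 1.14 × 4.5054 = 5.1362 mm/d
Over 28 days: 5.1362 × 28 = 143.814 mm

144 mm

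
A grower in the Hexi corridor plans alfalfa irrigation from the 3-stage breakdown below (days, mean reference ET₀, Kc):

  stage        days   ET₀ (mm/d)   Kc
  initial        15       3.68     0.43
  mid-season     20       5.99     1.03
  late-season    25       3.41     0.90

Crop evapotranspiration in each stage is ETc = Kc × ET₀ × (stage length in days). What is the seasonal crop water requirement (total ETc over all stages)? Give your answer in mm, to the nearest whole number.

224 mm

initial: 0.43 × 3.68 × 15 = 23.74 mm
mid-season: 1.03 × 5.99 × 20 = 123.39 mm
late-season: 0.90 × 3.41 × 25 = 76.73 mm
Seasonal total = 223.86 mm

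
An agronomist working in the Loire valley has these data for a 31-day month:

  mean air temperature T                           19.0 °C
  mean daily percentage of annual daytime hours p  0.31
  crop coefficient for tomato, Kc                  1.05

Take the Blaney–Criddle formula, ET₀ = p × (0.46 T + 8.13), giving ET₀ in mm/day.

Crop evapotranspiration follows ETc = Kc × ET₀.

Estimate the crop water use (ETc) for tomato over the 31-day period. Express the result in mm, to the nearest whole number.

ET₀ = 0.31 × (0.46 × 19.0 + 8.13) = 0.31 × 16.870 = 5.2297 mm/d
ETc = Kc × ET₀ = 1.05 × 5.2297 = 5.4912 mm/d
Over 31 days: 5.4912 × 31 = 170.227 mm

170 mm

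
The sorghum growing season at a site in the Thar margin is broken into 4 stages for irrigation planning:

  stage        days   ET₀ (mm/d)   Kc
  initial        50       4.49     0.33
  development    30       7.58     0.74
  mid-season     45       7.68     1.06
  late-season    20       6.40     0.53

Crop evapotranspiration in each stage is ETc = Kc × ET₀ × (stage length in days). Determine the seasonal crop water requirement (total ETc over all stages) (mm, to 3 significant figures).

677 mm

initial: 0.33 × 4.49 × 50 = 74.09 mm
development: 0.74 × 7.58 × 30 = 168.28 mm
mid-season: 1.06 × 7.68 × 45 = 366.34 mm
late-season: 0.53 × 6.40 × 20 = 67.84 mm
Seasonal total = 676.55 mm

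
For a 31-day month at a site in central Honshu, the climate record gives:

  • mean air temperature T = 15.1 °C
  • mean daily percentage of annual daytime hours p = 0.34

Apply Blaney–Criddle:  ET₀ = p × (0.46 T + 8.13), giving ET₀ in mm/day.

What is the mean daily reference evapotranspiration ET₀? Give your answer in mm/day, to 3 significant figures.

ET₀ = 0.34 × (0.46 × 15.1 + 8.13) = 0.34 × 15.076 = 5.1258 mm/d

5.13 mm/day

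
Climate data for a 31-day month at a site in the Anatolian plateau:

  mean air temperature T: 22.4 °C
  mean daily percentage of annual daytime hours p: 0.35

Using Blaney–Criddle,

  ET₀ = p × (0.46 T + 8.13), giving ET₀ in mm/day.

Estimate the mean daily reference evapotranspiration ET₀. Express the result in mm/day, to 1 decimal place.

ET₀ = 0.35 × (0.46 × 22.4 + 8.13) = 0.35 × 18.434 = 6.4519 mm/d

6.5 mm/day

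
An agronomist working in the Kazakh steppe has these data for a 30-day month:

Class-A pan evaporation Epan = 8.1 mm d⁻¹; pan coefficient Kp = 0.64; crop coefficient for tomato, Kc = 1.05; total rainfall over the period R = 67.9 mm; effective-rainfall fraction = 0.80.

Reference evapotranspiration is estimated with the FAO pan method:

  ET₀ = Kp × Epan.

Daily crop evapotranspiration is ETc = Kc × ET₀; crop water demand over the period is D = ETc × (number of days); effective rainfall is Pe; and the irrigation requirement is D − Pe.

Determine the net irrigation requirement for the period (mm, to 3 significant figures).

109 mm

ET₀ = 0.64 × 8.1 = 5.1840 mm/d
ETc = Kc × ET₀ = 1.05 × 5.1840 = 5.4432 mm/d
Crop demand D = ETc × 30 d = 5.4432 × 30 = 163.296 mm
Pe = 0.80 × 67.9 = 54.320 mm
D − Pe = 163.296 − 54.320 = 108.976 mm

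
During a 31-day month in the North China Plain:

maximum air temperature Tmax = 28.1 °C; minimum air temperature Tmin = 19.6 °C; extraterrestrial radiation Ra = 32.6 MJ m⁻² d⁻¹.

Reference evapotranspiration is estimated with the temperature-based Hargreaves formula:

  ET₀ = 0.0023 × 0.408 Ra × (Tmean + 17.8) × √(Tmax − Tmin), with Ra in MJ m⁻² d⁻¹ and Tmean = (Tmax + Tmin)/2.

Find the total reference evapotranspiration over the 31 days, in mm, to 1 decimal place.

Tmean = (28.1 + 19.6)/2 = 23.85 °C
0.408 Ra = 0.408 × 32.6 = 13.3008 mm/d equivalent
ET₀ = 0.0023 × 13.3008 × (23.85 + 17.8) × √8.5 = 0.0023 × 13.3008 × 41.65 × 2.9155 = 3.7148 mm/d
Over 31 days: 3.7148 × 31 = 115.159 mm

115.2 mm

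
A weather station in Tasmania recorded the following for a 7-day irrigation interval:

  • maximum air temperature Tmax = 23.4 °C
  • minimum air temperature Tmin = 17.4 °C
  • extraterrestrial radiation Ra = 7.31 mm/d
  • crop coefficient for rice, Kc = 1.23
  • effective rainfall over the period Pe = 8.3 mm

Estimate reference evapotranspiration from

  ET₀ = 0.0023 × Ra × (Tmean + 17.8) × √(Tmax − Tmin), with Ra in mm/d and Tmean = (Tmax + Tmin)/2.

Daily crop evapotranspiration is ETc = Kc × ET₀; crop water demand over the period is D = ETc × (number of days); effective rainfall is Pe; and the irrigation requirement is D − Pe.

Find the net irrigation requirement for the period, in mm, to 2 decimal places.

Tmean = (23.4 + 17.4)/2 = 20.40 °C
ET₀ = 0.0023 × 7.31 × (20.40 + 17.8) × √6.0 = 0.0023 × 7.31 × 38.20 × 2.4495 = 1.5732 mm/d
ETc = Kc × ET₀ = 1.23 × 1.5732 = 1.9350 mm/d
Crop demand D = ETc × 7 d = 1.9350 × 7 = 13.545 mm
D − Pe = 13.545 − 8.3 = 5.245 mm

5.25 mm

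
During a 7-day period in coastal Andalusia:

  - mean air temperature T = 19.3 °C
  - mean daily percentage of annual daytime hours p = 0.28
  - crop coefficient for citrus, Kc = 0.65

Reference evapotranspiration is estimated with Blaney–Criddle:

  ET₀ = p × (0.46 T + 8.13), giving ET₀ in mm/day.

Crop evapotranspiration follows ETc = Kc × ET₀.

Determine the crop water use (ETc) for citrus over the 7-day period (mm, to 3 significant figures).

ET₀ = 0.28 × (0.46 × 19.3 + 8.13) = 0.28 × 17.008 = 4.7622 mm/d
ETc = Kc × ET₀ = 0.65 × 4.7622 = 3.0954 mm/d
Over 7 days: 3.0954 × 7 = 21.668 mm

21.7 mm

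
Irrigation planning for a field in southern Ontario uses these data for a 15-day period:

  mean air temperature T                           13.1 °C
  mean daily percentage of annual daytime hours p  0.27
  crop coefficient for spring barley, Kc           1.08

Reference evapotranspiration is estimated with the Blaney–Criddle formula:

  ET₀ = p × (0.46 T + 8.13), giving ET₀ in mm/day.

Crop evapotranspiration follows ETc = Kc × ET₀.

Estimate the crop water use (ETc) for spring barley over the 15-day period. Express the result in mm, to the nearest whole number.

ET₀ = 0.27 × (0.46 × 13.1 + 8.13) = 0.27 × 14.156 = 3.8221 mm/d
ETc = Kc × ET₀ = 1.08 × 3.8221 = 4.1279 mm/d
Over 15 days: 4.1279 × 15 = 61.919 mm

62 mm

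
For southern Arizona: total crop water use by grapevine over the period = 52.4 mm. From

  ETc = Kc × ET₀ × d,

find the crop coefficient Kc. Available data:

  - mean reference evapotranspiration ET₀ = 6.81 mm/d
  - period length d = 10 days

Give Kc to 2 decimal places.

ETc = Kc × ET₀ × d  ⇒  Kc = ETc / (ET₀ × d)
Kc = 52.4 / (6.81 × 10) = 52.4 / 68.10 = 0.7695

0.77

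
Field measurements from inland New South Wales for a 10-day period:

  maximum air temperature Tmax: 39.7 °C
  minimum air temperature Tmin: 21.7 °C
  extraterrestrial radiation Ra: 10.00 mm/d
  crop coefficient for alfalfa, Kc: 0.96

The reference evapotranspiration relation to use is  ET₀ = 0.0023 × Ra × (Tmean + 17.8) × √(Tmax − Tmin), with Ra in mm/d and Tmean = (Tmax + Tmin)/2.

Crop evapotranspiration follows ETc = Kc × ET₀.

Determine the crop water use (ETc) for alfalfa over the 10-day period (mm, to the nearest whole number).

Tmean = (39.7 + 21.7)/2 = 30.70 °C
ET₀ = 0.0023 × 10.00 × (30.70 + 17.8) × √18.0 = 0.0023 × 10.00 × 48.50 × 4.2426 = 4.7326 mm/d
ETc = Kc × ET₀ = 0.96 × 4.7326 = 4.5433 mm/d
Over 10 days: 4.5433 × 10 = 45.433 mm

45 mm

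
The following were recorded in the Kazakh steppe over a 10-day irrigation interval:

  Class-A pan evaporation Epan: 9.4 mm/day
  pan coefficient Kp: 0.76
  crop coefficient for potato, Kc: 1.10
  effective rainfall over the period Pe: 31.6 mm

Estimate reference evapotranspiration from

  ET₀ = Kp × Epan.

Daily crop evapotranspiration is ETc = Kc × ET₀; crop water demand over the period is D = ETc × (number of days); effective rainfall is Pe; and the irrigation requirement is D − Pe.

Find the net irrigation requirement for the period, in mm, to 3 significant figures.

47.0 mm

ET₀ = 0.76 × 9.4 = 7.1440 mm/d
ETc = Kc × ET₀ = 1.10 × 7.1440 = 7.8584 mm/d
Crop demand D = ETc × 10 d = 7.8584 × 10 = 78.584 mm
D − Pe = 78.584 − 31.6 = 46.984 mm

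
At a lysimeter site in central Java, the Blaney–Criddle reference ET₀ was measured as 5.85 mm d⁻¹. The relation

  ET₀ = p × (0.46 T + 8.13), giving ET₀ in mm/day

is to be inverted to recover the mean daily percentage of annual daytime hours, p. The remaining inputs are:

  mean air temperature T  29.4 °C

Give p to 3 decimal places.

p = ET₀ / (0.46 T + 8.13) = 5.85 / (0.46 × 29.4 + 8.13) = 5.85 / 21.654 = 0.2702

0.270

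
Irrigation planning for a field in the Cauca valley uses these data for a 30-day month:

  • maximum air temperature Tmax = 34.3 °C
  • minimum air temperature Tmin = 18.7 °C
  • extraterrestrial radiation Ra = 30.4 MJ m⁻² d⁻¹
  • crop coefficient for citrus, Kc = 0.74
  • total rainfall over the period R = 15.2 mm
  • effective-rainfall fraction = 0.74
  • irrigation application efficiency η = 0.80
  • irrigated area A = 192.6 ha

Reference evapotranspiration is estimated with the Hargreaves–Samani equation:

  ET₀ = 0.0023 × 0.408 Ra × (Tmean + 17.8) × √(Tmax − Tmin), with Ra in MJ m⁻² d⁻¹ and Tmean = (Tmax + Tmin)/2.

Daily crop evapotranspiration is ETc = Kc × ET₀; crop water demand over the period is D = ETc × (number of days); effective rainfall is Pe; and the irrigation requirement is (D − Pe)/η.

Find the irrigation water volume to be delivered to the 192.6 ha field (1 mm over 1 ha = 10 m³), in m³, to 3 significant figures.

240000 m³

Tmean = (34.3 + 18.7)/2 = 26.50 °C
0.408 Ra = 0.408 × 30.4 = 12.4032 mm/d equivalent
ET₀ = 0.0023 × 12.4032 × (26.50 + 17.8) × √15.6 = 0.0023 × 12.4032 × 44.30 × 3.9497 = 4.9915 mm/d
ETc = Kc × ET₀ = 0.74 × 4.9915 = 3.6937 mm/d
Crop demand D = ETc × 30 d = 3.6937 × 30 = 110.811 mm
Pe = 0.74 × 15.2 = 11.248 mm
D − Pe = 110.811 − 11.248 = 99.563 mm
Gross irrigation = 99.563 / 0.80 = 124.454 mm
Volume = 124.454 mm × 192.6 ha × 10 = 239698.4 m³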